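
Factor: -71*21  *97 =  - 3^1 * 7^1* 71^1*97^1=-  144627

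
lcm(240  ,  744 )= 7440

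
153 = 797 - 644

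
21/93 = 7/31  =  0.23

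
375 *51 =19125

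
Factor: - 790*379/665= - 59882/133=- 2^1 *7^ ( - 1) * 19^( - 1 )*79^1 * 379^1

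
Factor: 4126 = 2^1 * 2063^1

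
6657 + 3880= 10537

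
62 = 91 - 29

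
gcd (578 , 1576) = 2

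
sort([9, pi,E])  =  [ E, pi,9 ] 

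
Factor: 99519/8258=2^( - 1)*3^1*7^2*677^1 *4129^( - 1)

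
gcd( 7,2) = 1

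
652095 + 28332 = 680427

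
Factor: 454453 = 454453^1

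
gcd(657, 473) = 1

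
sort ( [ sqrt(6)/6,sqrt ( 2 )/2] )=[ sqrt( 6 )/6, sqrt(2)/2] 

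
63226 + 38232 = 101458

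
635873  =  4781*133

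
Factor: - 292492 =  - 2^2*83^1*881^1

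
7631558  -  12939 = 7618619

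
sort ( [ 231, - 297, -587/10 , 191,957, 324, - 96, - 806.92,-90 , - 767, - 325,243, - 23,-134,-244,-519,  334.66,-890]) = [  -  890,- 806.92, -767, -519, - 325,-297, - 244,-134, - 96, - 90, - 587/10 ,-23, 191,231,243,324,334.66,957] 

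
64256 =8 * 8032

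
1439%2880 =1439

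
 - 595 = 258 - 853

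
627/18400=627/18400  =  0.03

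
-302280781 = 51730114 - 354010895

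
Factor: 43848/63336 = 3^2*13^( - 1) = 9/13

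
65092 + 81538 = 146630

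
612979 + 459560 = 1072539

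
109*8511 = 927699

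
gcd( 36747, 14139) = 9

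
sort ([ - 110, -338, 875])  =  [ - 338, - 110,875]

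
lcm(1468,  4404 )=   4404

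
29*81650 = 2367850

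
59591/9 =6621 + 2/9 = 6621.22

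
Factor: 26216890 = 2^1*5^1*7^1*17^1*22031^1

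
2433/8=304 + 1/8= 304.12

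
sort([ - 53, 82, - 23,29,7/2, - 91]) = [ - 91, - 53 , - 23,7/2, 29, 82]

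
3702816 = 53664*69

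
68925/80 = 13785/16 = 861.56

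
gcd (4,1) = 1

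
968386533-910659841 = 57726692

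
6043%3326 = 2717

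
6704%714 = 278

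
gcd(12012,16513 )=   7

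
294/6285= 98/2095 = 0.05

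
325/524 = 325/524 = 0.62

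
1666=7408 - 5742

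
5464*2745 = 14998680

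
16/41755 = 16/41755 = 0.00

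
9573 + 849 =10422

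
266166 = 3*88722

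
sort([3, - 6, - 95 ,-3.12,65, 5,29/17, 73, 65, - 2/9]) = [ - 95,-6,-3.12, - 2/9,29/17,3 , 5,65, 65, 73 ]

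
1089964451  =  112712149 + 977252302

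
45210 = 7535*6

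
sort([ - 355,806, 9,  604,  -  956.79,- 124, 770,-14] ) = [ - 956.79, - 355,-124, - 14, 9, 604, 770, 806] 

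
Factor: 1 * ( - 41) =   -  41^1=-41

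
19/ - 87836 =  - 1  +  87817/87836 = -0.00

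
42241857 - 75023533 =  - 32781676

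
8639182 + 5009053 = 13648235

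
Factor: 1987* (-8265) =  - 16422555 = -3^1*5^1*19^1 * 29^1 * 1987^1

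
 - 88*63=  - 5544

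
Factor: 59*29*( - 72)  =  -2^3*3^2*29^1*59^1= - 123192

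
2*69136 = 138272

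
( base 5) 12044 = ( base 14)483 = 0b1110000011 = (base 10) 899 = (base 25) 1AO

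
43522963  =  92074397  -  48551434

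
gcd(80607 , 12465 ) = 831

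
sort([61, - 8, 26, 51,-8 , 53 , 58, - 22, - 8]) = [ - 22, - 8, - 8,  -  8, 26 , 51, 53 , 58 , 61 ] 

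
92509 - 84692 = 7817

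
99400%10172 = 7852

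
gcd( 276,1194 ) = 6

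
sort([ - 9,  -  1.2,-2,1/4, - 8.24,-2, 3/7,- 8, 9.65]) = [ - 9,-8.24,- 8 , - 2,-2,-1.2,1/4, 3/7,9.65 ] 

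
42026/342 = 122 + 151/171 =122.88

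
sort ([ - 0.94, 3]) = [-0.94, 3]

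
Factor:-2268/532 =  - 81/19 = - 3^4*19^(-1 ) 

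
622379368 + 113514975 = 735894343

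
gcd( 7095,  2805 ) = 165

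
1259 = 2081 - 822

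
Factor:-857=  - 857^1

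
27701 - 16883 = 10818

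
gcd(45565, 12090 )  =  65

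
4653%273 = 12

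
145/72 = 145/72 = 2.01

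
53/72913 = 53/72913 =0.00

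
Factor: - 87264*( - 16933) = 1477641312=2^5 * 3^3*7^1*41^1 * 59^1*101^1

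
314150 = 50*6283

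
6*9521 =57126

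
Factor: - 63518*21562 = -2^2*7^1*13^1*349^1*10781^1  =  -1369575116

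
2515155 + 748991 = 3264146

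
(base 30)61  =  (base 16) B5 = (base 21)8D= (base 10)181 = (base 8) 265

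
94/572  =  47/286 = 0.16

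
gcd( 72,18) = 18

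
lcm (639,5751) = 5751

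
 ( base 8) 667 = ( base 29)F4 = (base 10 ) 439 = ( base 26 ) gn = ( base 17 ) 18E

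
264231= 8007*33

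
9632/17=566 + 10/17 = 566.59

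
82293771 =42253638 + 40040133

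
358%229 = 129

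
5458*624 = 3405792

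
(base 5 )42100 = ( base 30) 32f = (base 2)101011010111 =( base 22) 5g3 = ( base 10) 2775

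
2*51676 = 103352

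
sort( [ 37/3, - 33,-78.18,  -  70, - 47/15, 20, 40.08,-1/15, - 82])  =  [-82, - 78.18, - 70, - 33,-47/15, - 1/15, 37/3, 20, 40.08] 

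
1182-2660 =-1478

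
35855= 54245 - 18390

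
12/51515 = 12/51515  =  0.00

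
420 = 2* 210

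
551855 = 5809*95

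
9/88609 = 9/88609= 0.00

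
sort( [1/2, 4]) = [1/2,4] 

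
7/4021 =7/4021 =0.00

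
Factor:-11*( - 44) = 484 = 2^2*11^2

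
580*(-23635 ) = -13708300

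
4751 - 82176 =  - 77425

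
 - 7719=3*( - 2573)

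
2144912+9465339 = 11610251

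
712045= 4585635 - 3873590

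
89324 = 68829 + 20495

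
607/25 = 607/25 = 24.28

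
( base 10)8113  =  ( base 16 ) 1FB1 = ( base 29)9IM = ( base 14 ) 2d57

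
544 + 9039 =9583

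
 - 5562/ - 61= 91 +11/61 =91.18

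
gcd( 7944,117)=3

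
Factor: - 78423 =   -  3^1*26141^1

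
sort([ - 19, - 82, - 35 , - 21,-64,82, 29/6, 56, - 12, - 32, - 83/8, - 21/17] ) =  [ - 82, - 64 , - 35  , - 32, - 21, - 19, - 12, - 83/8, - 21/17, 29/6,  56,82]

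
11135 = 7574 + 3561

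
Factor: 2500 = 2^2*5^4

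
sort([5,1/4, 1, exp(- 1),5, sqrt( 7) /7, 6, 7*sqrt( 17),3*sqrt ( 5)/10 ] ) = [1/4, exp( - 1),sqrt (7 ) /7,3*sqrt (5) /10,1,  5,5, 6,7*sqrt(17) ] 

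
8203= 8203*1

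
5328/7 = 5328/7 = 761.14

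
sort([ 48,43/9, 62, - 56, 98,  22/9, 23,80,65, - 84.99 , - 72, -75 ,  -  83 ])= [ - 84.99, - 83, - 75, - 72,-56, 22/9,43/9, 23,48, 62,65,80,98] 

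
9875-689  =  9186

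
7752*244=1891488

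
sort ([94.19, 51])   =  [51,94.19 ]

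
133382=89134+44248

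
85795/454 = 85795/454 = 188.98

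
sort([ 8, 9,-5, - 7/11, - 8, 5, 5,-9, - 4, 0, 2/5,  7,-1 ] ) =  [-9,-8,  -  5, - 4,-1, - 7/11, 0 , 2/5, 5,5,  7, 8,9 ] 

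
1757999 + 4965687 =6723686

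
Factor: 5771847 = 3^1*43^1*101^1*443^1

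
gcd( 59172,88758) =29586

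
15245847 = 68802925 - 53557078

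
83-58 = 25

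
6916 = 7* 988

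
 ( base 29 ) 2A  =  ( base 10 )68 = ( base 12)58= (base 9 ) 75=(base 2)1000100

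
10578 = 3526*3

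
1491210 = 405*3682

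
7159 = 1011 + 6148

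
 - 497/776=  -  1 + 279/776=- 0.64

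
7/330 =7/330 = 0.02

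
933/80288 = 933/80288= 0.01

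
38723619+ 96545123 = 135268742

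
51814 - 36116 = 15698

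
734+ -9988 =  -9254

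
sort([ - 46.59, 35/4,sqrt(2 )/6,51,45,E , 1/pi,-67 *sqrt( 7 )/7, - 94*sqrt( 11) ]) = [ - 94 *sqrt( 11),-46.59, - 67*sqrt( 7)/7,  sqrt( 2)/6,1/pi, E, 35/4 , 45,  51 ]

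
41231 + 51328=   92559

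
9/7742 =9/7742 = 0.00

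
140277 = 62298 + 77979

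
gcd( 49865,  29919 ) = 9973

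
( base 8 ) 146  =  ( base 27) 3l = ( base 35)2w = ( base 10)102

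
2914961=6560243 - 3645282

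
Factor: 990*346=342540 = 2^2*3^2*5^1*11^1*173^1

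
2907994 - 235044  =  2672950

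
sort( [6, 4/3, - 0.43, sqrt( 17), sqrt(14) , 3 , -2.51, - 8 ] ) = [ - 8 , - 2.51, - 0.43, 4/3, 3,sqrt (14), sqrt(17), 6] 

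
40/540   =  2/27 = 0.07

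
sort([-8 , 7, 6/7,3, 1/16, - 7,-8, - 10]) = [  -  10, - 8, - 8 ,-7,1/16,6/7,3, 7 ]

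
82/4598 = 41/2299=0.02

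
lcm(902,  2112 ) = 86592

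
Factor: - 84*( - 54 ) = 4536 = 2^3*3^4*7^1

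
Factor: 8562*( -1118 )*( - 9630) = 2^3 * 3^3*5^1 * 13^1*43^1 * 107^1 * 1427^1 = 92181403080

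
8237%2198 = 1643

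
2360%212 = 28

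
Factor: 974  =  2^1*487^1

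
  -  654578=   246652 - 901230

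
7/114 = 7/114 = 0.06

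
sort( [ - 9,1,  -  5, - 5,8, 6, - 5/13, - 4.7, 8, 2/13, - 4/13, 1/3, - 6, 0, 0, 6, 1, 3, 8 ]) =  [  -  9, - 6, - 5, - 5, - 4.7, - 5/13, - 4/13, 0 , 0, 2/13 , 1/3, 1, 1, 3, 6,6, 8, 8, 8] 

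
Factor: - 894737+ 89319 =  - 805418= - 2^1*283^1*1423^1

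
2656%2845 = 2656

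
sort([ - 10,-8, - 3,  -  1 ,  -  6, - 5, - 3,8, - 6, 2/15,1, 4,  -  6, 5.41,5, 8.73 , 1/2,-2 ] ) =[-10, - 8, - 6,- 6,  -  6, - 5, - 3, - 3, - 2, - 1, 2/15,1/2, 1, 4, 5,5.41 , 8, 8.73] 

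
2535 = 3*845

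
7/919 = 7/919 = 0.01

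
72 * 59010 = 4248720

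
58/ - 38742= - 29/19371 = -  0.00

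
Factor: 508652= 2^2*127163^1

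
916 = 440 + 476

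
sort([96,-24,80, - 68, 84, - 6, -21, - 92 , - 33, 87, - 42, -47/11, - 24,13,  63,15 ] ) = [ - 92, - 68  , - 42, - 33, - 24, -24, - 21, - 6, - 47/11, 13,  15,63, 80,84, 87,96]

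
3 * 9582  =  28746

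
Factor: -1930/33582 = -3^( -1)*5^1*29^ ( - 1) = - 5/87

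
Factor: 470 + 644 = 1114 = 2^1*557^1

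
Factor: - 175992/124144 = -2^( - 1)*3^1*7333^1*7759^( - 1) = - 21999/15518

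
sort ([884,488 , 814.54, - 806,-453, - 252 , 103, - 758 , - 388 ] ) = [ - 806, - 758,-453,-388, - 252 , 103, 488,814.54,884 ] 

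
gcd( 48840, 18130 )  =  370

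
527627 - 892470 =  - 364843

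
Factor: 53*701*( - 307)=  - 53^1*307^1*701^1 = - 11405971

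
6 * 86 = 516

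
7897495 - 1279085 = 6618410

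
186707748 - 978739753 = - 792032005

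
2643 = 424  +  2219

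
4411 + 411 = 4822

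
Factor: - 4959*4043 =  - 3^2*13^1*19^1*29^1*311^1 =- 20049237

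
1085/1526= 155/218 = 0.71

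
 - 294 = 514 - 808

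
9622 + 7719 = 17341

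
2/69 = 2/69 = 0.03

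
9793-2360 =7433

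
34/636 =17/318 = 0.05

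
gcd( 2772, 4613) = 7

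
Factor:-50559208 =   -  2^3*7^1*127^1*7109^1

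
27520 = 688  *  40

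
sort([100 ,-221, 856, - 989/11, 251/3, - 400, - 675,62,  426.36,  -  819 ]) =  [ - 819 ,- 675, - 400, - 221, - 989/11,62,  251/3,100,426.36,856] 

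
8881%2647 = 940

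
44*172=7568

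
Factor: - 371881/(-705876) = 2^( - 2)*3^(-1 )*59^(  -  1 )*373^1= 373/708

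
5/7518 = 5/7518 = 0.00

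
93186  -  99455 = -6269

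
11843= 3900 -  - 7943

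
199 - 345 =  - 146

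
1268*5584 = 7080512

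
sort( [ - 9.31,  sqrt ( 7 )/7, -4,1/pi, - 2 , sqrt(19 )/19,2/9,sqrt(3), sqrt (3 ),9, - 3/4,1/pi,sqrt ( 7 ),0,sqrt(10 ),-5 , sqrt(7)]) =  [-9.31, - 5, -4 ,- 2,  -  3/4,0, 2/9,  sqrt( 19)/19,1/pi , 1/pi,  sqrt (7)/7, sqrt ( 3 ),  sqrt( 3),sqrt(7), sqrt(7),sqrt ( 10 ),9] 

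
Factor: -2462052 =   -  2^2*3^1 * 205171^1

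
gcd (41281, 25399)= 1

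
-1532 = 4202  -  5734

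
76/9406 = 38/4703 = 0.01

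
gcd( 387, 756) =9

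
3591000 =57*63000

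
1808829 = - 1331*( - 1359) 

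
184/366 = 92/183= 0.50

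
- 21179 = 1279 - 22458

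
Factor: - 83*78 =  - 6474 = - 2^1 * 3^1*13^1*83^1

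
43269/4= 10817+1/4 = 10817.25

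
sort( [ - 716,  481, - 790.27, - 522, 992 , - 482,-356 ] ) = [ - 790.27, - 716,  -  522 , - 482, - 356, 481,992 ] 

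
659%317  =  25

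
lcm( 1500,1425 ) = 28500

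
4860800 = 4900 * 992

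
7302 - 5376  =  1926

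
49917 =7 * 7131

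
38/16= 19/8 = 2.38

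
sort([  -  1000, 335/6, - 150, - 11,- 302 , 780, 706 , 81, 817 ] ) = [ - 1000,-302, - 150, - 11,335/6, 81,706, 780, 817]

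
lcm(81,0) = 0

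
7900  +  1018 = 8918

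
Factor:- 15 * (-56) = 840=2^3*3^1*5^1*7^1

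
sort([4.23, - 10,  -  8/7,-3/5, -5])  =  [ - 10,  -  5, - 8/7,-3/5,  4.23 ]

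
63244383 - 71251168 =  - 8006785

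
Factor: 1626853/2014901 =7^( - 1 ) * 37^1*53^ ( - 1 )*5431^(-1)*43969^1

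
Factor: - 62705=- 5^1*12541^1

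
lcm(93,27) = 837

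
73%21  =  10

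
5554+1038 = 6592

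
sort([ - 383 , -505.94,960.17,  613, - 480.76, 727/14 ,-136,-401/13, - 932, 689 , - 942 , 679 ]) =[-942,-932,  -  505.94,-480.76, - 383 ,  -  136, - 401/13 , 727/14, 613, 679,689 , 960.17 ]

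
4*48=192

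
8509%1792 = 1341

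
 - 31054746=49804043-80858789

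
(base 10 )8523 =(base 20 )1163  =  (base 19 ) 14bb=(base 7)33564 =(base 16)214B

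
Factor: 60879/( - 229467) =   -  7^( - 2) * 13^1 = - 13/49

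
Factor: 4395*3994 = 17553630=2^1*3^1*5^1 *293^1*1997^1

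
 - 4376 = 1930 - 6306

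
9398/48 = 195+ 19/24 = 195.79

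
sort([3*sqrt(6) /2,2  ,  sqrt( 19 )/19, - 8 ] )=[ - 8,sqrt( 19)/19,2,  3*sqrt(6) /2]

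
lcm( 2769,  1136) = 44304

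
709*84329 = 59789261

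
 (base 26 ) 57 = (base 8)211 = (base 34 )41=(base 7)254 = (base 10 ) 137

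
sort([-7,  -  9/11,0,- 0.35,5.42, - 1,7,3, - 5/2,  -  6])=[ - 7, - 6, - 5/2,-1,-9/11,  -  0.35, 0,  3,5.42,7]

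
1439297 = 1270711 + 168586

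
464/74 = 6 + 10/37 = 6.27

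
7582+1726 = 9308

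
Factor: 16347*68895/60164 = 2^ ( - 2)*3^3*5^1*13^( - 2) * 89^( - 1) *1531^1*5449^1   =  1126226565/60164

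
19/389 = 19/389 = 0.05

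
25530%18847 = 6683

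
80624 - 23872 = 56752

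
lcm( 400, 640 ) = 3200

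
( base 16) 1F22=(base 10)7970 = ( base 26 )BKE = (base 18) 16AE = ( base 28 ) a4i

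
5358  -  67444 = - 62086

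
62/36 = 1 + 13/18 = 1.72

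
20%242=20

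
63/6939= 7/771 = 0.01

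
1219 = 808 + 411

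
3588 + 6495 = 10083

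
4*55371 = 221484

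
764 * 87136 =66571904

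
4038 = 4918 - 880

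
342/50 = 6+ 21/25 = 6.84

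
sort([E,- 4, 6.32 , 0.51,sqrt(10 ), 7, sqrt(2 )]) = [  -  4 , 0.51, sqrt( 2),E, sqrt(10), 6.32, 7]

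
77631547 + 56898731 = 134530278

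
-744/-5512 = 93/689 = 0.13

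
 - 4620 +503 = -4117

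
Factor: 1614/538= 3^1 = 3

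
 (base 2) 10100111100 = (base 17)4AE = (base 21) 30h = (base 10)1340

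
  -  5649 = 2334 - 7983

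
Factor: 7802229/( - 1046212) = -2^(- 2) *3^1*37^(-1)*131^1*7069^( - 1)*19853^1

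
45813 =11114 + 34699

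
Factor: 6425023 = 11^1 * 359^1 *1627^1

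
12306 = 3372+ 8934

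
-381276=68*( - 5607)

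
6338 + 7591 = 13929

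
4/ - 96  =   - 1/24 =- 0.04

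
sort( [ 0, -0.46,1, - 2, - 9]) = [- 9, - 2, -0.46, 0, 1]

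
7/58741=7/58741 = 0.00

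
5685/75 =75  +  4/5 = 75.80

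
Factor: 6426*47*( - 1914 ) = -2^2 * 3^4*7^1*11^1*17^1*29^1*47^1 = - 578070108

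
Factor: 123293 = 139^1*887^1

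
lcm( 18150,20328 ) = 508200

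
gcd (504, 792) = 72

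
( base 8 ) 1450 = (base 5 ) 11213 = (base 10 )808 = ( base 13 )4a2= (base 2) 1100101000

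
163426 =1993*82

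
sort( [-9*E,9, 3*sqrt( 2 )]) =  [ - 9 *E,3* sqrt( 2),9]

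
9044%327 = 215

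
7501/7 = 7501/7 = 1071.57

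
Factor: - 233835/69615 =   -  131/39=- 3^(-1)*13^( - 1 )*131^1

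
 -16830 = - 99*170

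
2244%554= 28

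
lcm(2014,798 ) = 42294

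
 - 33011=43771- 76782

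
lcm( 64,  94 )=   3008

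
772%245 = 37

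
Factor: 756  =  2^2*  3^3*7^1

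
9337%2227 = 429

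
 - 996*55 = -54780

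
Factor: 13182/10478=39/31 = 3^1*13^1 * 31^(-1)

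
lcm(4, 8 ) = 8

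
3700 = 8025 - 4325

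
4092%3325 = 767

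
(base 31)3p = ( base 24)4M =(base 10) 118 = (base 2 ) 1110110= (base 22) 58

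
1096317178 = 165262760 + 931054418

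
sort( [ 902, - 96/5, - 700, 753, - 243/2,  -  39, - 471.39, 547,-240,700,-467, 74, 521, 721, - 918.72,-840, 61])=[ -918.72, - 840,-700, - 471.39, - 467,  -  240, - 243/2, - 39,  -  96/5,61 , 74,521,  547, 700,721, 753,  902 ] 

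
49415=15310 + 34105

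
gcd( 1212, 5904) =12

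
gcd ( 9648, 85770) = 18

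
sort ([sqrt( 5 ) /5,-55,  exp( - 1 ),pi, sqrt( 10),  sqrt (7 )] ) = [ - 55, exp ( - 1), sqrt( 5 )/5, sqrt(7 ),  pi,sqrt( 10 )] 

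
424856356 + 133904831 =558761187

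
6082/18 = 3041/9 = 337.89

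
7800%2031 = 1707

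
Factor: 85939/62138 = 2^(-1)*7^1 * 12277^1*31069^(-1)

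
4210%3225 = 985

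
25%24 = 1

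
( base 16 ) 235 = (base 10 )565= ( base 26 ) lj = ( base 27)kp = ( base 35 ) g5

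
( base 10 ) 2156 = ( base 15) 98b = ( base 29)2ga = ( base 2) 100001101100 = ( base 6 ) 13552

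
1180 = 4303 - 3123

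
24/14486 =12/7243 = 0.00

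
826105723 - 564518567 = 261587156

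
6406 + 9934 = 16340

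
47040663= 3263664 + 43776999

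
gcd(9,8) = 1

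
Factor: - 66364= - 2^2*47^1*353^1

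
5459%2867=2592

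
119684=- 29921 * (  -  4)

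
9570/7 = 9570/7 =1367.14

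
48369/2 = 48369/2  =  24184.50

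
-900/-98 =450/49 = 9.18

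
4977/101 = 4977/101 = 49.28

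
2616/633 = 4  +  28/211 = 4.13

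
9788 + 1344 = 11132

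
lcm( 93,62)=186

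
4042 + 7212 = 11254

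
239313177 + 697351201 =936664378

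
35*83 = 2905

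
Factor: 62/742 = 7^( - 1)*31^1 *53^( - 1) = 31/371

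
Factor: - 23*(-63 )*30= 43470 = 2^1 *3^3*5^1 *7^1*23^1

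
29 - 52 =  - 23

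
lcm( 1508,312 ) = 9048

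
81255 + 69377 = 150632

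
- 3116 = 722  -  3838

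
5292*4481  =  23713452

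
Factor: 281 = 281^1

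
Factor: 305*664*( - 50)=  - 10126000 =- 2^4*5^3*61^1*83^1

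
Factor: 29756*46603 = 2^2*29^1*43^1 *173^1*1607^1  =  1386718868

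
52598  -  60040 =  - 7442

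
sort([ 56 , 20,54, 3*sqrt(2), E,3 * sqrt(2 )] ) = [ E, 3*sqrt (2),3 * sqrt( 2),20,54 , 56 ]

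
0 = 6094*0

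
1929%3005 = 1929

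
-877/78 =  - 877/78 = - 11.24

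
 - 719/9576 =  - 1 + 8857/9576 = - 0.08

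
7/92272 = 7/92272 = 0.00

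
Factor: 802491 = 3^1 * 267497^1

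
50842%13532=10246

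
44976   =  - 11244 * ( - 4) 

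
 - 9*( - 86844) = 781596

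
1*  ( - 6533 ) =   -  6533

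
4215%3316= 899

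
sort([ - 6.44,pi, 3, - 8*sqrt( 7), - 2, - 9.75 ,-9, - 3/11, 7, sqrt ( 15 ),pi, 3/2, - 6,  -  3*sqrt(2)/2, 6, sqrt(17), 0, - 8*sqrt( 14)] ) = [  -  8*sqrt(14), - 8 *sqrt(7), - 9.75, - 9, - 6.44, - 6, - 3*sqrt( 2 ) /2, - 2 , - 3/11, 0, 3/2, 3, pi, pi,  sqrt(15),sqrt(17 ), 6, 7]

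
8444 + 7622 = 16066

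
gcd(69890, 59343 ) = 1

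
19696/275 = 19696/275 = 71.62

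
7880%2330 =890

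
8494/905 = 8494/905 = 9.39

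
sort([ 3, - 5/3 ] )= [ - 5/3,  3]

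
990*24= 23760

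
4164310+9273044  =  13437354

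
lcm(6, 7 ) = 42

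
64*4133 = 264512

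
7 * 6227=43589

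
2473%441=268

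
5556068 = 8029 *692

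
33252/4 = 8313= 8313.00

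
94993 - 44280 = 50713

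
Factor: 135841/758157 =3^( - 1)*19^ ( - 1 )*47^(-1)*283^(-1)*135841^1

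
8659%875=784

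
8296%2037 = 148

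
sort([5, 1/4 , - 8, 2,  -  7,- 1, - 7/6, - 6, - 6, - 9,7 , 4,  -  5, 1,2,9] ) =[-9, -8, - 7, - 6 , - 6, - 5, - 7/6,- 1,  1/4,1, 2,2,4,5,7,9 ] 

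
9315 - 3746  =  5569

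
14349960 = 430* 33372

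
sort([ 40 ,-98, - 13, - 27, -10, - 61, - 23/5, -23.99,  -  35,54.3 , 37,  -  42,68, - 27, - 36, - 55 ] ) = [ - 98, - 61, - 55,  -  42, - 36, - 35 , - 27 ,-27, - 23.99, - 13,-10, - 23/5,37, 40, 54.3, 68 ]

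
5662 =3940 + 1722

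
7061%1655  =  441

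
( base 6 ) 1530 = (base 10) 414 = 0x19E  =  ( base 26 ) FO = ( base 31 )DB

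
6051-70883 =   -  64832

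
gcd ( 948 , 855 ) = 3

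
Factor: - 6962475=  - 3^1*5^2*13^1*37^1 * 193^1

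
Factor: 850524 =2^2*3^1*70877^1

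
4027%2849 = 1178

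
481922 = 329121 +152801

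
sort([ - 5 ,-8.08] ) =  [  -  8.08, - 5]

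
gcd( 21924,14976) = 36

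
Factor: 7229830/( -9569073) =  - 2^1*3^( - 1)*5^1 * 953^( - 1)*3347^(  -  1) * 722983^1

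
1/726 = 1/726= 0.00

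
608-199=409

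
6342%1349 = 946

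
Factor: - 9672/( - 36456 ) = 7^(- 2 )*13^1 = 13/49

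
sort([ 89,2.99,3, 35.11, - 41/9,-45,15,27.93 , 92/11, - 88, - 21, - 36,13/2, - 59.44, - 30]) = [ - 88 , - 59.44, - 45, - 36, - 30, - 21, - 41/9,2.99, 3,13/2,92/11,15, 27.93,35.11,89]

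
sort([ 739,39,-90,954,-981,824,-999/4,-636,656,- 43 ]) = [ - 981,-636, - 999/4, - 90,-43 , 39,656,739,824,954 ]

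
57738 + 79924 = 137662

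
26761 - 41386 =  - 14625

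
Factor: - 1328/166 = - 2^3 =- 8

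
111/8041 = 111/8041 = 0.01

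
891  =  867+24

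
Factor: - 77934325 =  - 5^2*7^1*445339^1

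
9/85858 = 9/85858 = 0.00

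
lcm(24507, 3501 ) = 24507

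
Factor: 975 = 3^1*5^2 *13^1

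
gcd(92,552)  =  92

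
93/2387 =3/77 = 0.04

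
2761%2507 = 254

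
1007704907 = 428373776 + 579331131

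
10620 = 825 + 9795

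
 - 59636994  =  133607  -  59770601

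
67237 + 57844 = 125081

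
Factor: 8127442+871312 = 8998754= 2^1 * 4499377^1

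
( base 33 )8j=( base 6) 1151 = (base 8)433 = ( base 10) 283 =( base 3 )101111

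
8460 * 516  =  4365360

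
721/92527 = 721/92527=0.01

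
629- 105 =524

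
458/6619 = 458/6619 = 0.07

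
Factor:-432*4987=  -2^4*3^3 *4987^1 = -2154384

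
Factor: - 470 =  - 2^1*5^1*47^1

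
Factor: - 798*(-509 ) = 406182 = 2^1*3^1*7^1 *19^1  *509^1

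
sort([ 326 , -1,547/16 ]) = [ - 1 , 547/16,326 ] 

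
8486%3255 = 1976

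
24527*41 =1005607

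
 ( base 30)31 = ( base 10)91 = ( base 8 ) 133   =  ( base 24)3J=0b1011011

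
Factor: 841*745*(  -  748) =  - 468655660=   -2^2*5^1*11^1*17^1*29^2*149^1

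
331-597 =-266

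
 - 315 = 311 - 626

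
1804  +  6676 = 8480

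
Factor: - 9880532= - 2^2*19^1*29^1*4483^1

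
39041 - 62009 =  -  22968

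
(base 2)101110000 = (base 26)e4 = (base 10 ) 368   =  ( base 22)gg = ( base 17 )14b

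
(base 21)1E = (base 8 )43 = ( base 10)35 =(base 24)1b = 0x23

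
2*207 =414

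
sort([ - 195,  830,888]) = [  -  195,830,888]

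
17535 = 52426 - 34891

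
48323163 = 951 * 50813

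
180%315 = 180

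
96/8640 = 1/90=0.01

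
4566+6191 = 10757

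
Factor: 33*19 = 3^1*11^1*19^1 = 627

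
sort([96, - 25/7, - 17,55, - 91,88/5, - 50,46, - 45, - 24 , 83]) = [-91, - 50,-45, - 24, - 17, -25/7,  88/5, 46, 55,83,96] 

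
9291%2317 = 23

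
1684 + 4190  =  5874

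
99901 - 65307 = 34594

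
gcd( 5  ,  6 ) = 1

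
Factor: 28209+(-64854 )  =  - 36645 = -3^1*5^1*7^1*349^1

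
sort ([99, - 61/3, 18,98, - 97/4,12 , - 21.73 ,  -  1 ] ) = [ - 97/4,-21.73 ,-61/3 , - 1,  12,18  ,  98 , 99 ] 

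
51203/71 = 721  +  12/71 = 721.17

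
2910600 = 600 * 4851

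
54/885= 18/295 = 0.06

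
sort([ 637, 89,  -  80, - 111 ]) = [ - 111, - 80, 89,637]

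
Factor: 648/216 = 3^1 = 3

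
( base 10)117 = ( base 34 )3f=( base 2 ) 1110101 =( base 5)432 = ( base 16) 75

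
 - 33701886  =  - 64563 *522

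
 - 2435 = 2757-5192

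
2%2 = 0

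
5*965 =4825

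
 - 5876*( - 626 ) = 3678376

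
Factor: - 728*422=-307216 = - 2^4 * 7^1*13^1 * 211^1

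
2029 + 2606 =4635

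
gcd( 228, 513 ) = 57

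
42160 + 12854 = 55014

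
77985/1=77985 = 77985.00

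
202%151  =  51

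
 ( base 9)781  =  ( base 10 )640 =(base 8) 1200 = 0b1010000000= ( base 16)280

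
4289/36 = 4289/36 = 119.14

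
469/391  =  469/391 = 1.20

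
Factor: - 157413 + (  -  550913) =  - 2^1*354163^1 = - 708326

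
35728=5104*7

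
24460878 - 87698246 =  - 63237368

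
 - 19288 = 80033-99321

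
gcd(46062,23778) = 18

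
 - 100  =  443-543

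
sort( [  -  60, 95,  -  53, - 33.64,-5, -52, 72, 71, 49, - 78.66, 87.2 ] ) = [ - 78.66,- 60, - 53, - 52,  -  33.64, - 5, 49,  71, 72,87.2, 95] 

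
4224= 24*176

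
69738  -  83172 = - 13434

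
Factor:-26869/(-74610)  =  2^( - 1 )*3^( - 2)*5^(-1)*97^1*277^1*829^( - 1)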